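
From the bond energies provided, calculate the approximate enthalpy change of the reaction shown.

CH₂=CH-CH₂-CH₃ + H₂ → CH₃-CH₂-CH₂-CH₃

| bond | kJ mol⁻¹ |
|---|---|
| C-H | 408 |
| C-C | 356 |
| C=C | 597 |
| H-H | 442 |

ΔH ≈ −133 kJ

Bonds broken (reactants):
  C-C: 2 × 356 = 712
  C-H: 8 × 408 = 3264
  C=C: 1 × 597 = 597
  H-H: 1 × 442 = 442
  Σ(broken) = 5015 kJ
Bonds formed (products):
  C-C: 3 × 356 = 1068
  C-H: 10 × 408 = 4080
  Σ(formed) = 5148 kJ
ΔH = Σ(broken) − Σ(formed) = 5015 − 5148 = −133 kJ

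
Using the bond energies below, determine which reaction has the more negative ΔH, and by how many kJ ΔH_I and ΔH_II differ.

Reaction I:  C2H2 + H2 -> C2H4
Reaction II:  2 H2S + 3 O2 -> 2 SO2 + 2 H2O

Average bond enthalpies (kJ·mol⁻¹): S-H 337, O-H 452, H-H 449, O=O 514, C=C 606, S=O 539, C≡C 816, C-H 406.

Reaction I:
  Bonds broken (reactants):
    C≡C: 1 × 816 = 816
    C-H: 2 × 406 = 812
    H-H: 1 × 449 = 449
    Σ(broken) = 2077 kJ
  Bonds formed (products):
    C-H: 4 × 406 = 1624
    C=C: 1 × 606 = 606
    Σ(formed) = 2230 kJ
  ΔH_I = 2077 − 2230 = −153 kJ
Reaction II:
  Bonds broken (reactants):
    O=O: 3 × 514 = 1542
    S-H: 4 × 337 = 1348
    Σ(broken) = 2890 kJ
  Bonds formed (products):
    O-H: 4 × 452 = 1808
    S=O: 4 × 539 = 2156
    Σ(formed) = 3964 kJ
  ΔH_II = 2890 − 3964 = −1074 kJ
ΔH_I − ΔH_II = +921 kJ, so reaction II has the more negative ΔH; |ΔH_I − ΔH_II| = 921 kJ.

Reaction II, by 921 kJ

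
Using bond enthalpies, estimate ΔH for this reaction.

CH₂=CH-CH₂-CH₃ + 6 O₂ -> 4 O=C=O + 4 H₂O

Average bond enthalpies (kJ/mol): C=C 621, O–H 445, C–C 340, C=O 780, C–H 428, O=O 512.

ΔH ≈ −2003 kJ

Bonds broken (reactants):
  C–C: 2 × 340 = 680
  C–H: 8 × 428 = 3424
  C=C: 1 × 621 = 621
  O=O: 6 × 512 = 3072
  Σ(broken) = 7797 kJ
Bonds formed (products):
  C=O: 8 × 780 = 6240
  O–H: 8 × 445 = 3560
  Σ(formed) = 9800 kJ
ΔH = Σ(broken) − Σ(formed) = 7797 − 9800 = −2003 kJ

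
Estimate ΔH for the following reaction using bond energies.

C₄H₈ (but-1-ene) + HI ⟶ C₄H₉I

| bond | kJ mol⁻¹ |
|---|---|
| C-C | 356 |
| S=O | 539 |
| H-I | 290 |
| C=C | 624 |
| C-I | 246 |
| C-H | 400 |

ΔH ≈ −88 kJ

Bonds broken (reactants):
  C-C: 2 × 356 = 712
  C-H: 8 × 400 = 3200
  C=C: 1 × 624 = 624
  H-I: 1 × 290 = 290
  Σ(broken) = 4826 kJ
Bonds formed (products):
  C-C: 3 × 356 = 1068
  C-H: 9 × 400 = 3600
  C-I: 1 × 246 = 246
  Σ(formed) = 4914 kJ
ΔH = Σ(broken) − Σ(formed) = 4826 − 4914 = −88 kJ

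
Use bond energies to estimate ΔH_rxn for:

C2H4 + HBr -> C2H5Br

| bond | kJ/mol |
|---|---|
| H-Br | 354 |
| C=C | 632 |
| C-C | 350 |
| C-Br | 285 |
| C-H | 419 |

Bonds broken (reactants):
  C-H: 4 × 419 = 1676
  C=C: 1 × 632 = 632
  H-Br: 1 × 354 = 354
  Σ(broken) = 2662 kJ
Bonds formed (products):
  C-Br: 1 × 285 = 285
  C-C: 1 × 350 = 350
  C-H: 5 × 419 = 2095
  Σ(formed) = 2730 kJ
ΔH = Σ(broken) − Σ(formed) = 2662 − 2730 = −68 kJ

ΔH ≈ −68 kJ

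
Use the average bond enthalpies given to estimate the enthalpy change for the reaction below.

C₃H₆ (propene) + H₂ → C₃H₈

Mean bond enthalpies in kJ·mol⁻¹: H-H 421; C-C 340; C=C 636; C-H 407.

Bonds broken (reactants):
  C-C: 1 × 340 = 340
  C-H: 6 × 407 = 2442
  C=C: 1 × 636 = 636
  H-H: 1 × 421 = 421
  Σ(broken) = 3839 kJ
Bonds formed (products):
  C-C: 2 × 340 = 680
  C-H: 8 × 407 = 3256
  Σ(formed) = 3936 kJ
ΔH = Σ(broken) − Σ(formed) = 3839 − 3936 = −97 kJ

ΔH ≈ −97 kJ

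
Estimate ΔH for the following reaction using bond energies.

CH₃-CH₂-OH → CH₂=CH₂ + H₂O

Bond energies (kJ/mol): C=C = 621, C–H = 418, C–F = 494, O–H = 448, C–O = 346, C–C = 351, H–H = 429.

Bonds broken (reactants):
  C–C: 1 × 351 = 351
  C–H: 5 × 418 = 2090
  C–O: 1 × 346 = 346
  O–H: 1 × 448 = 448
  Σ(broken) = 3235 kJ
Bonds formed (products):
  C–H: 4 × 418 = 1672
  C=C: 1 × 621 = 621
  O–H: 2 × 448 = 896
  Σ(formed) = 3189 kJ
ΔH = Σ(broken) − Σ(formed) = 3235 − 3189 = +46 kJ

ΔH ≈ +46 kJ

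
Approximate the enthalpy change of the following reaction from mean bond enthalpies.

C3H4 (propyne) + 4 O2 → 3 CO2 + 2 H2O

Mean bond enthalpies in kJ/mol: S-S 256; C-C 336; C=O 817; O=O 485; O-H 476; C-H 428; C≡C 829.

Bonds broken (reactants):
  C≡C: 1 × 829 = 829
  C-C: 1 × 336 = 336
  C-H: 4 × 428 = 1712
  O=O: 4 × 485 = 1940
  Σ(broken) = 4817 kJ
Bonds formed (products):
  C=O: 6 × 817 = 4902
  O-H: 4 × 476 = 1904
  Σ(formed) = 6806 kJ
ΔH = Σ(broken) − Σ(formed) = 4817 − 6806 = −1989 kJ

ΔH ≈ −1989 kJ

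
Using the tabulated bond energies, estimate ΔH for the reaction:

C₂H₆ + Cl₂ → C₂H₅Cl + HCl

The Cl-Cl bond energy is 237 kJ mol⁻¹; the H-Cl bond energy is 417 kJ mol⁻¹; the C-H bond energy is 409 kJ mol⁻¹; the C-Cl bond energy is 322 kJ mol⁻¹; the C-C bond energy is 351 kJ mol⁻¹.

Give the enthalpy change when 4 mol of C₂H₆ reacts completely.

ΔH = −372 kJ

Bonds broken (reactants):
  C-C: 1 × 351 = 351
  C-H: 6 × 409 = 2454
  Cl-Cl: 1 × 237 = 237
  Σ(broken) = 3042 kJ
Bonds formed (products):
  C-C: 1 × 351 = 351
  C-Cl: 1 × 322 = 322
  C-H: 5 × 409 = 2045
  H-Cl: 1 × 417 = 417
  Σ(formed) = 3135 kJ
ΔH = Σ(broken) − Σ(formed) = 3042 − 3135 = −93 kJ
For 4× the reaction as written: 4 × (−93) = −372 kJ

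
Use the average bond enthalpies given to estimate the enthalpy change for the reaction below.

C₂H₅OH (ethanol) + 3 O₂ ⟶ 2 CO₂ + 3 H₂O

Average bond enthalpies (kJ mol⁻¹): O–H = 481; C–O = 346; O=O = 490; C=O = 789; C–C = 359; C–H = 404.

ΔH ≈ −1366 kJ

Bonds broken (reactants):
  C–C: 1 × 359 = 359
  C–H: 5 × 404 = 2020
  C–O: 1 × 346 = 346
  O–H: 1 × 481 = 481
  O=O: 3 × 490 = 1470
  Σ(broken) = 4676 kJ
Bonds formed (products):
  C=O: 4 × 789 = 3156
  O–H: 6 × 481 = 2886
  Σ(formed) = 6042 kJ
ΔH = Σ(broken) − Σ(formed) = 4676 − 6042 = −1366 kJ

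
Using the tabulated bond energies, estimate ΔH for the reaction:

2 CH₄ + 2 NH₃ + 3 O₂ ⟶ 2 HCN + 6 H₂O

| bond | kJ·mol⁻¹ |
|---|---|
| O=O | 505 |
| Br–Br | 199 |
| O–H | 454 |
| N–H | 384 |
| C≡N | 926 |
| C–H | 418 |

ΔH ≈ −973 kJ

Bonds broken (reactants):
  C–H: 8 × 418 = 3344
  N–H: 6 × 384 = 2304
  O=O: 3 × 505 = 1515
  Σ(broken) = 7163 kJ
Bonds formed (products):
  C≡N: 2 × 926 = 1852
  C–H: 2 × 418 = 836
  O–H: 12 × 454 = 5448
  Σ(formed) = 8136 kJ
ΔH = Σ(broken) − Σ(formed) = 7163 − 8136 = −973 kJ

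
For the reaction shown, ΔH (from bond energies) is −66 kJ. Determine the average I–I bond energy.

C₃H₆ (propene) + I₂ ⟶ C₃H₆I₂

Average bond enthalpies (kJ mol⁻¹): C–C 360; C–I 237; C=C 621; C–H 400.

Let D be the I–I bond energy.
Σ(broken) = 1×360 + 6×400 + 1×621 + 1×D = 3381 + D
Σ(formed) = 2×360 + 6×400 + 2×237 = 3594
ΔH = Σ(broken) − Σ(formed) = (3381 + D) − (3594) = −213 + D
Setting this equal to −66 kJ gives D = 147 kJ/mol.

D(I–I) ≈ 147 kJ/mol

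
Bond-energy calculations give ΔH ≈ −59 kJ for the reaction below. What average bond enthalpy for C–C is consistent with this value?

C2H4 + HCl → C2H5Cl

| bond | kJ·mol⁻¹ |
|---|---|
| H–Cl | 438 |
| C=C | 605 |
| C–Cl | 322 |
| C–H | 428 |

Let D be the C–C bond energy.
Σ(broken) = 4×428 + 1×605 + 1×438 = 2755
Σ(formed) = 1×D + 1×322 + 5×428 = 2462 + D
ΔH = Σ(broken) − Σ(formed) = (2755) − (2462 + D) = +293 − D
Setting this equal to −59 kJ gives D = 352 kJ/mol.

D(C–C) ≈ 352 kJ/mol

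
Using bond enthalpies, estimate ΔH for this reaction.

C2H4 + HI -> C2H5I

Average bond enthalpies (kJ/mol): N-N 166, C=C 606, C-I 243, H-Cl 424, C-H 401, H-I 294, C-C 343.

ΔH ≈ −87 kJ

Bonds broken (reactants):
  C-H: 4 × 401 = 1604
  C=C: 1 × 606 = 606
  H-I: 1 × 294 = 294
  Σ(broken) = 2504 kJ
Bonds formed (products):
  C-C: 1 × 343 = 343
  C-H: 5 × 401 = 2005
  C-I: 1 × 243 = 243
  Σ(formed) = 2591 kJ
ΔH = Σ(broken) − Σ(formed) = 2504 − 2591 = −87 kJ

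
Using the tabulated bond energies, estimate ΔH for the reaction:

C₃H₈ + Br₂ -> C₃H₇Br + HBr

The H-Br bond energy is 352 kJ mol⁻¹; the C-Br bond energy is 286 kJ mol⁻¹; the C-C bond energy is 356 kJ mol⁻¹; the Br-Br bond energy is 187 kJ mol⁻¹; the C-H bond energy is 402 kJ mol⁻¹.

Bonds broken (reactants):
  Br-Br: 1 × 187 = 187
  C-C: 2 × 356 = 712
  C-H: 8 × 402 = 3216
  Σ(broken) = 4115 kJ
Bonds formed (products):
  C-Br: 1 × 286 = 286
  C-C: 2 × 356 = 712
  C-H: 7 × 402 = 2814
  H-Br: 1 × 352 = 352
  Σ(formed) = 4164 kJ
ΔH = Σ(broken) − Σ(formed) = 4115 − 4164 = −49 kJ

ΔH ≈ −49 kJ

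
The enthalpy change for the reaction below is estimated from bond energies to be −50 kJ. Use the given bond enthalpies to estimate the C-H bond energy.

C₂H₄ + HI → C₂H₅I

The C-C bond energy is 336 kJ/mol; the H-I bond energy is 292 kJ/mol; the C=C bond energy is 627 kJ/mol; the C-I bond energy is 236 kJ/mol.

Let D be the C-H bond energy.
Σ(broken) = 4×D + 1×627 + 1×292 = 919 + 4D
Σ(formed) = 1×336 + 5×D + 1×236 = 572 + 5D
ΔH = Σ(broken) − Σ(formed) = (919 + 4D) − (572 + 5D) = +347 − D
Setting this equal to −50 kJ gives D = 397 kJ/mol.

D(C-H) ≈ 397 kJ/mol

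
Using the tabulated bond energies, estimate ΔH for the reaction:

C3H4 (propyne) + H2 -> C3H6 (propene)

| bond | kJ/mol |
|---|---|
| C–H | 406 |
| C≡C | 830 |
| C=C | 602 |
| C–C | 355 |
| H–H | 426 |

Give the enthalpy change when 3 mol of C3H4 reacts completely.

ΔH = −474 kJ

Bonds broken (reactants):
  C≡C: 1 × 830 = 830
  C–C: 1 × 355 = 355
  C–H: 4 × 406 = 1624
  H–H: 1 × 426 = 426
  Σ(broken) = 3235 kJ
Bonds formed (products):
  C–C: 1 × 355 = 355
  C–H: 6 × 406 = 2436
  C=C: 1 × 602 = 602
  Σ(formed) = 3393 kJ
ΔH = Σ(broken) − Σ(formed) = 3235 − 3393 = −158 kJ
For 3× the reaction as written: 3 × (−158) = −474 kJ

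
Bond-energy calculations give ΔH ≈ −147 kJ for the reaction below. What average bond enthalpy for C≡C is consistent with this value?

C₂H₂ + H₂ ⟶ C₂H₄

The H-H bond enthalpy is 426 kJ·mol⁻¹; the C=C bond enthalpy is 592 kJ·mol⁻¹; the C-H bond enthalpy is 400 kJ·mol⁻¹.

Let D be the C≡C bond energy.
Σ(broken) = 1×D + 2×400 + 1×426 = 1226 + D
Σ(formed) = 4×400 + 1×592 = 2192
ΔH = Σ(broken) − Σ(formed) = (1226 + D) − (2192) = −966 + D
Setting this equal to −147 kJ gives D = 819 kJ/mol.

D(C≡C) ≈ 819 kJ/mol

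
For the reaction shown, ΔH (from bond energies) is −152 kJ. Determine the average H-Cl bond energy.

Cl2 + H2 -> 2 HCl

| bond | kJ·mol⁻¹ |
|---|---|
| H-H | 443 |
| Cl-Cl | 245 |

Let D be the H-Cl bond energy.
Σ(broken) = 1×245 + 1×443 = 688
Σ(formed) = 2×D = 2D
ΔH = Σ(broken) − Σ(formed) = (688) − (2D) = +688 − 2D
Setting this equal to −152 kJ gives 2D = 840, so D = 420 kJ/mol.

D(H-Cl) ≈ 420 kJ/mol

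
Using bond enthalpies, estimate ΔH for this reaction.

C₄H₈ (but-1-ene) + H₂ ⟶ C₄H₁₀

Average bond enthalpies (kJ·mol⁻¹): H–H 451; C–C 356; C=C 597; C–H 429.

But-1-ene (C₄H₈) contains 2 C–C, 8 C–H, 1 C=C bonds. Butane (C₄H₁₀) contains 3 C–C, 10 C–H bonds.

Bonds broken (reactants):
  C–C: 2 × 356 = 712
  C–H: 8 × 429 = 3432
  C=C: 1 × 597 = 597
  H–H: 1 × 451 = 451
  Σ(broken) = 5192 kJ
Bonds formed (products):
  C–C: 3 × 356 = 1068
  C–H: 10 × 429 = 4290
  Σ(formed) = 5358 kJ
ΔH = Σ(broken) − Σ(formed) = 5192 − 5358 = −166 kJ

ΔH ≈ −166 kJ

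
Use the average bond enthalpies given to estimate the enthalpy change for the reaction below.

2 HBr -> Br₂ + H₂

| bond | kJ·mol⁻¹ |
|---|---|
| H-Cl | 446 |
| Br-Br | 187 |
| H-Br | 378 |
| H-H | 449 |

Bonds broken (reactants):
  H-Br: 2 × 378 = 756
  Σ(broken) = 756 kJ
Bonds formed (products):
  Br-Br: 1 × 187 = 187
  H-H: 1 × 449 = 449
  Σ(formed) = 636 kJ
ΔH = Σ(broken) − Σ(formed) = 756 − 636 = +120 kJ

ΔH ≈ +120 kJ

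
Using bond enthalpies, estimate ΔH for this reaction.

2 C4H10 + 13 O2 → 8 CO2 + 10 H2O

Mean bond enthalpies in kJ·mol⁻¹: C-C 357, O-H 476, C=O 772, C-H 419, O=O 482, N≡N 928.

Bonds broken (reactants):
  C-C: 6 × 357 = 2142
  C-H: 20 × 419 = 8380
  O=O: 13 × 482 = 6266
  Σ(broken) = 16788 kJ
Bonds formed (products):
  C=O: 16 × 772 = 12352
  O-H: 20 × 476 = 9520
  Σ(formed) = 21872 kJ
ΔH = Σ(broken) − Σ(formed) = 16788 − 21872 = −5084 kJ

ΔH ≈ −5084 kJ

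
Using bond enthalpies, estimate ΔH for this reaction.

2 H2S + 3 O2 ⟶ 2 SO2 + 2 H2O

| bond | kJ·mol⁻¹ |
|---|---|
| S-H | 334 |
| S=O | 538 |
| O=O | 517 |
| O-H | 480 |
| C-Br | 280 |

Bonds broken (reactants):
  O=O: 3 × 517 = 1551
  S-H: 4 × 334 = 1336
  Σ(broken) = 2887 kJ
Bonds formed (products):
  O-H: 4 × 480 = 1920
  S=O: 4 × 538 = 2152
  Σ(formed) = 4072 kJ
ΔH = Σ(broken) − Σ(formed) = 2887 − 4072 = −1185 kJ

ΔH ≈ −1185 kJ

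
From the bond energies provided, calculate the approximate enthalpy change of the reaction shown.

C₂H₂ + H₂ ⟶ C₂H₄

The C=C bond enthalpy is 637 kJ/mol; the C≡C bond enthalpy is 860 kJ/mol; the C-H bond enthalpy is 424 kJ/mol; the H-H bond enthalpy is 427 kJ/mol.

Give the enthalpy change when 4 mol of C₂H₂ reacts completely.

Bonds broken (reactants):
  C≡C: 1 × 860 = 860
  C-H: 2 × 424 = 848
  H-H: 1 × 427 = 427
  Σ(broken) = 2135 kJ
Bonds formed (products):
  C-H: 4 × 424 = 1696
  C=C: 1 × 637 = 637
  Σ(formed) = 2333 kJ
ΔH = Σ(broken) − Σ(formed) = 2135 − 2333 = −198 kJ
For 4× the reaction as written: 4 × (−198) = −792 kJ

ΔH = −792 kJ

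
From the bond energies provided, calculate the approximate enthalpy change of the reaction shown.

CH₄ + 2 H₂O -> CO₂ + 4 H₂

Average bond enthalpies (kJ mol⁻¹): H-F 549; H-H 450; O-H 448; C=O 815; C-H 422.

Bonds broken (reactants):
  C-H: 4 × 422 = 1688
  O-H: 4 × 448 = 1792
  Σ(broken) = 3480 kJ
Bonds formed (products):
  C=O: 2 × 815 = 1630
  H-H: 4 × 450 = 1800
  Σ(formed) = 3430 kJ
ΔH = Σ(broken) − Σ(formed) = 3480 − 3430 = +50 kJ

ΔH ≈ +50 kJ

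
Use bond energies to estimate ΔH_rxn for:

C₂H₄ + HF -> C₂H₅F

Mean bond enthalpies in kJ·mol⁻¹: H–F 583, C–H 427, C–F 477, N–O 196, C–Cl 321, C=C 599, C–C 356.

ΔH ≈ −78 kJ

Bonds broken (reactants):
  C–H: 4 × 427 = 1708
  C=C: 1 × 599 = 599
  H–F: 1 × 583 = 583
  Σ(broken) = 2890 kJ
Bonds formed (products):
  C–C: 1 × 356 = 356
  C–F: 1 × 477 = 477
  C–H: 5 × 427 = 2135
  Σ(formed) = 2968 kJ
ΔH = Σ(broken) − Σ(formed) = 2890 − 2968 = −78 kJ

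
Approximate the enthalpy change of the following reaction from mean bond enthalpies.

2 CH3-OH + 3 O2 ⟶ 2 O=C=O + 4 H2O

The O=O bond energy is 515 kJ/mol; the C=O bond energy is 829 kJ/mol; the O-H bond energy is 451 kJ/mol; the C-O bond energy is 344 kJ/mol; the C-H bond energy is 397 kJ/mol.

ΔH ≈ −1407 kJ

Bonds broken (reactants):
  C-H: 6 × 397 = 2382
  C-O: 2 × 344 = 688
  O-H: 2 × 451 = 902
  O=O: 3 × 515 = 1545
  Σ(broken) = 5517 kJ
Bonds formed (products):
  C=O: 4 × 829 = 3316
  O-H: 8 × 451 = 3608
  Σ(formed) = 6924 kJ
ΔH = Σ(broken) − Σ(formed) = 5517 − 6924 = −1407 kJ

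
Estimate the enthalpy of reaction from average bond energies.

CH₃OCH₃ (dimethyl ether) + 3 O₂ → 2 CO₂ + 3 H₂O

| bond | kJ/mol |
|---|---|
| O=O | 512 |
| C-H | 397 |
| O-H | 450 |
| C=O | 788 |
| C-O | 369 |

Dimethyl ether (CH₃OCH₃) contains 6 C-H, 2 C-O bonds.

ΔH ≈ −1196 kJ

Bonds broken (reactants):
  C-H: 6 × 397 = 2382
  C-O: 2 × 369 = 738
  O=O: 3 × 512 = 1536
  Σ(broken) = 4656 kJ
Bonds formed (products):
  C=O: 4 × 788 = 3152
  O-H: 6 × 450 = 2700
  Σ(formed) = 5852 kJ
ΔH = Σ(broken) − Σ(formed) = 4656 − 5852 = −1196 kJ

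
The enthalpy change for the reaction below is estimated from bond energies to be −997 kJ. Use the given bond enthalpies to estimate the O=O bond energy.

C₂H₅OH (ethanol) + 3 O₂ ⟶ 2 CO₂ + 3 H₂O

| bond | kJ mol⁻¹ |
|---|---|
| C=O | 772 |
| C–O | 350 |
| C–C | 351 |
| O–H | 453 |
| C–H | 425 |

Let D be the O=O bond energy.
Σ(broken) = 1×351 + 5×425 + 1×350 + 1×453 + 3×D = 3279 + 3D
Σ(formed) = 4×772 + 6×453 = 5806
ΔH = Σ(broken) − Σ(formed) = (3279 + 3D) − (5806) = −2527 + 3D
Setting this equal to −997 kJ gives 3D = 1530, so D = 510 kJ/mol.

D(O=O) ≈ 510 kJ/mol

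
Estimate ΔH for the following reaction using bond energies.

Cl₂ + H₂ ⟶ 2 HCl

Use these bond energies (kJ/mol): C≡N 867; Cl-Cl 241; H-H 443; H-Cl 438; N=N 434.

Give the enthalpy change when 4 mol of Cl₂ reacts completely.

Bonds broken (reactants):
  Cl-Cl: 1 × 241 = 241
  H-H: 1 × 443 = 443
  Σ(broken) = 684 kJ
Bonds formed (products):
  H-Cl: 2 × 438 = 876
  Σ(formed) = 876 kJ
ΔH = Σ(broken) − Σ(formed) = 684 − 876 = −192 kJ
For 4× the reaction as written: 4 × (−192) = −768 kJ

ΔH = −768 kJ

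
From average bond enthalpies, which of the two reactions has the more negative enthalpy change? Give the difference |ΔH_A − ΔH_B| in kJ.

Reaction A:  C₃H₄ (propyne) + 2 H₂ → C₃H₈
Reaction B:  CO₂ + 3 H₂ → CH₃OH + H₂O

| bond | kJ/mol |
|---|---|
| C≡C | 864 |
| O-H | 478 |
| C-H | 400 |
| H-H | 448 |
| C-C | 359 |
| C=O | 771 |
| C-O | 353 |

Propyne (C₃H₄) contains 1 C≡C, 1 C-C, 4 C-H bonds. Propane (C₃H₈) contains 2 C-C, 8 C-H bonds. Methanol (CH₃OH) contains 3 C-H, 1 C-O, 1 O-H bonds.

Reaction A, by 98 kJ

Reaction A:
  Bonds broken (reactants):
    C≡C: 1 × 864 = 864
    C-C: 1 × 359 = 359
    C-H: 4 × 400 = 1600
    H-H: 2 × 448 = 896
    Σ(broken) = 3719 kJ
  Bonds formed (products):
    C-C: 2 × 359 = 718
    C-H: 8 × 400 = 3200
    Σ(formed) = 3918 kJ
  ΔH_A = 3719 − 3918 = −199 kJ
Reaction B:
  Bonds broken (reactants):
    C=O: 2 × 771 = 1542
    H-H: 3 × 448 = 1344
    Σ(broken) = 2886 kJ
  Bonds formed (products):
    C-H: 3 × 400 = 1200
    C-O: 1 × 353 = 353
    O-H: 3 × 478 = 1434
    Σ(formed) = 2987 kJ
  ΔH_B = 2886 − 2987 = −101 kJ
ΔH_A − ΔH_B = −98 kJ, so reaction A has the more negative ΔH; |ΔH_A − ΔH_B| = 98 kJ.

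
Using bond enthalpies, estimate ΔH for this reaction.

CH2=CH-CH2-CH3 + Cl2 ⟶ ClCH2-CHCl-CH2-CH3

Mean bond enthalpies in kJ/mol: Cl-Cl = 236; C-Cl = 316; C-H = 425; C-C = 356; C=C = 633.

Bonds broken (reactants):
  C-C: 2 × 356 = 712
  C-H: 8 × 425 = 3400
  C=C: 1 × 633 = 633
  Cl-Cl: 1 × 236 = 236
  Σ(broken) = 4981 kJ
Bonds formed (products):
  C-C: 3 × 356 = 1068
  C-Cl: 2 × 316 = 632
  C-H: 8 × 425 = 3400
  Σ(formed) = 5100 kJ
ΔH = Σ(broken) − Σ(formed) = 4981 − 5100 = −119 kJ

ΔH ≈ −119 kJ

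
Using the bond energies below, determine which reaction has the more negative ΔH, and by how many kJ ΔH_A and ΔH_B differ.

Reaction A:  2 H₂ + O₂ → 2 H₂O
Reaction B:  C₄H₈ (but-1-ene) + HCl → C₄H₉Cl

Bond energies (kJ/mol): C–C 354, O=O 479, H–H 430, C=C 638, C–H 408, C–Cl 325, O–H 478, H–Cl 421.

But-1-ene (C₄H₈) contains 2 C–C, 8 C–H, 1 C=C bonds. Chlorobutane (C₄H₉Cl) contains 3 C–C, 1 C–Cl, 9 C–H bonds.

Reaction A:
  Bonds broken (reactants):
    H–H: 2 × 430 = 860
    O=O: 1 × 479 = 479
    Σ(broken) = 1339 kJ
  Bonds formed (products):
    O–H: 4 × 478 = 1912
    Σ(formed) = 1912 kJ
  ΔH_A = 1339 − 1912 = −573 kJ
Reaction B:
  Bonds broken (reactants):
    C–C: 2 × 354 = 708
    C–H: 8 × 408 = 3264
    C=C: 1 × 638 = 638
    H–Cl: 1 × 421 = 421
    Σ(broken) = 5031 kJ
  Bonds formed (products):
    C–C: 3 × 354 = 1062
    C–Cl: 1 × 325 = 325
    C–H: 9 × 408 = 3672
    Σ(formed) = 5059 kJ
  ΔH_B = 5031 − 5059 = −28 kJ
ΔH_A − ΔH_B = −545 kJ, so reaction A has the more negative ΔH; |ΔH_A − ΔH_B| = 545 kJ.

Reaction A, by 545 kJ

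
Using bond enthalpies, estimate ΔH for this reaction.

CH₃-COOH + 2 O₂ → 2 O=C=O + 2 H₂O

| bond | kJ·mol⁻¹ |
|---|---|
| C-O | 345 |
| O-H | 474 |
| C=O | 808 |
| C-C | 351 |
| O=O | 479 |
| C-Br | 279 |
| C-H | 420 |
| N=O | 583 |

ΔH ≈ −932 kJ

Bonds broken (reactants):
  C-C: 1 × 351 = 351
  C-H: 3 × 420 = 1260
  C-O: 1 × 345 = 345
  C=O: 1 × 808 = 808
  O-H: 1 × 474 = 474
  O=O: 2 × 479 = 958
  Σ(broken) = 4196 kJ
Bonds formed (products):
  C=O: 4 × 808 = 3232
  O-H: 4 × 474 = 1896
  Σ(formed) = 5128 kJ
ΔH = Σ(broken) − Σ(formed) = 4196 − 5128 = −932 kJ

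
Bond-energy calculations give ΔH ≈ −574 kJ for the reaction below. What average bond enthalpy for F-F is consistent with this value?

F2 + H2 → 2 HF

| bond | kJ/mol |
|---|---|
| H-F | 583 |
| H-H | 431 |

Let D be the F-F bond energy.
Σ(broken) = 1×D + 1×431 = 431 + D
Σ(formed) = 2×583 = 1166
ΔH = Σ(broken) − Σ(formed) = (431 + D) − (1166) = −735 + D
Setting this equal to −574 kJ gives D = 161 kJ/mol.

D(F-F) ≈ 161 kJ/mol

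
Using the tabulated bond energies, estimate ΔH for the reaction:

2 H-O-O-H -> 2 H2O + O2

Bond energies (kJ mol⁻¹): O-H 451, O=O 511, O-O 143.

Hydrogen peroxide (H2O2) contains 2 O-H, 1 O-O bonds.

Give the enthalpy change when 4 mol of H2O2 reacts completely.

Bonds broken (reactants):
  O-H: 4 × 451 = 1804
  O-O: 2 × 143 = 286
  Σ(broken) = 2090 kJ
Bonds formed (products):
  O-H: 4 × 451 = 1804
  O=O: 1 × 511 = 511
  Σ(formed) = 2315 kJ
ΔH = Σ(broken) − Σ(formed) = 2090 − 2315 = −225 kJ
For 2× the reaction as written: 2 × (−225) = −450 kJ

ΔH = −450 kJ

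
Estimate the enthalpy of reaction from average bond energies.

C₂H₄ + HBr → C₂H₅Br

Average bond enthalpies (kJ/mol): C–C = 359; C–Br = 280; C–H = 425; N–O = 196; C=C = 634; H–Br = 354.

ΔH ≈ −76 kJ

Bonds broken (reactants):
  C–H: 4 × 425 = 1700
  C=C: 1 × 634 = 634
  H–Br: 1 × 354 = 354
  Σ(broken) = 2688 kJ
Bonds formed (products):
  C–Br: 1 × 280 = 280
  C–C: 1 × 359 = 359
  C–H: 5 × 425 = 2125
  Σ(formed) = 2764 kJ
ΔH = Σ(broken) − Σ(formed) = 2688 − 2764 = −76 kJ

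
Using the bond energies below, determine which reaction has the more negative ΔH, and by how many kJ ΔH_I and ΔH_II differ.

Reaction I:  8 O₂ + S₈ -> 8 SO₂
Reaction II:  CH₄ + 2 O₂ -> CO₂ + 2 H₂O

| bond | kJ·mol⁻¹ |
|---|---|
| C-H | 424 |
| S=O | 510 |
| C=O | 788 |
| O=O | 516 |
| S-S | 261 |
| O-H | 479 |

Reaction I:
  Bonds broken (reactants):
    O=O: 8 × 516 = 4128
    S-S: 8 × 261 = 2088
    Σ(broken) = 6216 kJ
  Bonds formed (products):
    S=O: 16 × 510 = 8160
    Σ(formed) = 8160 kJ
  ΔH_I = 6216 − 8160 = −1944 kJ
Reaction II:
  Bonds broken (reactants):
    C-H: 4 × 424 = 1696
    O=O: 2 × 516 = 1032
    Σ(broken) = 2728 kJ
  Bonds formed (products):
    C=O: 2 × 788 = 1576
    O-H: 4 × 479 = 1916
    Σ(formed) = 3492 kJ
  ΔH_II = 2728 − 3492 = −764 kJ
ΔH_I − ΔH_II = −1180 kJ, so reaction I has the more negative ΔH; |ΔH_I − ΔH_II| = 1180 kJ.

Reaction I, by 1180 kJ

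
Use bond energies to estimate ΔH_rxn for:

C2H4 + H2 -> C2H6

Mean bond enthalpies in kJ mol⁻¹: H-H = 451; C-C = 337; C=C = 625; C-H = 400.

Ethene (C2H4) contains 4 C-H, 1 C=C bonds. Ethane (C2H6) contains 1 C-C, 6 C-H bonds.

ΔH ≈ −61 kJ

Bonds broken (reactants):
  C-H: 4 × 400 = 1600
  C=C: 1 × 625 = 625
  H-H: 1 × 451 = 451
  Σ(broken) = 2676 kJ
Bonds formed (products):
  C-C: 1 × 337 = 337
  C-H: 6 × 400 = 2400
  Σ(formed) = 2737 kJ
ΔH = Σ(broken) − Σ(formed) = 2676 − 2737 = −61 kJ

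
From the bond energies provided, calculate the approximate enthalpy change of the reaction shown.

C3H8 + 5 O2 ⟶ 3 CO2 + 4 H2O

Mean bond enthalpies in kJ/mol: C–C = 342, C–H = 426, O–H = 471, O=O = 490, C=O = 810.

Bonds broken (reactants):
  C–C: 2 × 342 = 684
  C–H: 8 × 426 = 3408
  O=O: 5 × 490 = 2450
  Σ(broken) = 6542 kJ
Bonds formed (products):
  C=O: 6 × 810 = 4860
  O–H: 8 × 471 = 3768
  Σ(formed) = 8628 kJ
ΔH = Σ(broken) − Σ(formed) = 6542 − 8628 = −2086 kJ

ΔH ≈ −2086 kJ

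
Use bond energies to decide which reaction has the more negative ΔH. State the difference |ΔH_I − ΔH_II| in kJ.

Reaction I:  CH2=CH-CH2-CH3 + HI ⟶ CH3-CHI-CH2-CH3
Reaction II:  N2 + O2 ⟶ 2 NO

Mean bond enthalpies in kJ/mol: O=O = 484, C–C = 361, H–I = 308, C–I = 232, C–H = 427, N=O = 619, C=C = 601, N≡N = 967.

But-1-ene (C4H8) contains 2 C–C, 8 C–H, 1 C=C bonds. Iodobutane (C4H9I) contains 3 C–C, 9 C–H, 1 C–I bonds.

Reaction I:
  Bonds broken (reactants):
    C–C: 2 × 361 = 722
    C–H: 8 × 427 = 3416
    C=C: 1 × 601 = 601
    H–I: 1 × 308 = 308
    Σ(broken) = 5047 kJ
  Bonds formed (products):
    C–C: 3 × 361 = 1083
    C–H: 9 × 427 = 3843
    C–I: 1 × 232 = 232
    Σ(formed) = 5158 kJ
  ΔH_I = 5047 − 5158 = −111 kJ
Reaction II:
  Bonds broken (reactants):
    N≡N: 1 × 967 = 967
    O=O: 1 × 484 = 484
    Σ(broken) = 1451 kJ
  Bonds formed (products):
    N=O: 2 × 619 = 1238
    Σ(formed) = 1238 kJ
  ΔH_II = 1451 − 1238 = +213 kJ
ΔH_I − ΔH_II = −324 kJ, so reaction I has the more negative ΔH; |ΔH_I − ΔH_II| = 324 kJ.

Reaction I, by 324 kJ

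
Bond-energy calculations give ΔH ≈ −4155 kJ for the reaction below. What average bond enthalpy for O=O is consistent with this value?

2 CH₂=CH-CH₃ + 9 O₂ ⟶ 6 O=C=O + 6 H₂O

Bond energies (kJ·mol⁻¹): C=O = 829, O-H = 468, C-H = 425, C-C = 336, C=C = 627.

D(O=O) ≈ 487 kJ/mol

Let D be the O=O bond energy.
Σ(broken) = 2×336 + 12×425 + 2×627 + 9×D = 7026 + 9D
Σ(formed) = 12×829 + 12×468 = 15564
ΔH = Σ(broken) − Σ(formed) = (7026 + 9D) − (15564) = −8538 + 9D
Setting this equal to −4155 kJ gives 9D = 4383, so D = 487 kJ/mol.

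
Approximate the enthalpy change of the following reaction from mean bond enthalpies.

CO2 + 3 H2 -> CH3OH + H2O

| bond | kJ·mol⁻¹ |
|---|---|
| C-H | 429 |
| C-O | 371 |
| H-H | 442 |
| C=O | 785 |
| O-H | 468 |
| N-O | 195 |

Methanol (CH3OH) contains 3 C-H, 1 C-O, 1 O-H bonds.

ΔH ≈ −166 kJ

Bonds broken (reactants):
  C=O: 2 × 785 = 1570
  H-H: 3 × 442 = 1326
  Σ(broken) = 2896 kJ
Bonds formed (products):
  C-H: 3 × 429 = 1287
  C-O: 1 × 371 = 371
  O-H: 3 × 468 = 1404
  Σ(formed) = 3062 kJ
ΔH = Σ(broken) − Σ(formed) = 2896 − 3062 = −166 kJ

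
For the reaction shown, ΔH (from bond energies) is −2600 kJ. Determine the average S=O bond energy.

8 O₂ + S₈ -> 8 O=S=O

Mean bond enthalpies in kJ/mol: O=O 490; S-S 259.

D(S=O) ≈ 537 kJ/mol

Let D be the S=O bond energy.
Σ(broken) = 8×490 + 8×259 = 5992
Σ(formed) = 16×D = 16D
ΔH = Σ(broken) − Σ(formed) = (5992) − (16D) = +5992 − 16D
Setting this equal to −2600 kJ gives 16D = 8592, so D = 537 kJ/mol.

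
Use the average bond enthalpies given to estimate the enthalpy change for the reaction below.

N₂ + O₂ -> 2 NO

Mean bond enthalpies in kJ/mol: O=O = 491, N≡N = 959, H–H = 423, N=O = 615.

ΔH ≈ +220 kJ

Bonds broken (reactants):
  N≡N: 1 × 959 = 959
  O=O: 1 × 491 = 491
  Σ(broken) = 1450 kJ
Bonds formed (products):
  N=O: 2 × 615 = 1230
  Σ(formed) = 1230 kJ
ΔH = Σ(broken) − Σ(formed) = 1450 − 1230 = +220 kJ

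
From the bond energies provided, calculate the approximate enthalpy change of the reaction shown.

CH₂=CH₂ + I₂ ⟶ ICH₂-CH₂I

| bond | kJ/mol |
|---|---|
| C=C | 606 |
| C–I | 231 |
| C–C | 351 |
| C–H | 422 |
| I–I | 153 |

ΔH ≈ −54 kJ

Bonds broken (reactants):
  C–H: 4 × 422 = 1688
  C=C: 1 × 606 = 606
  I–I: 1 × 153 = 153
  Σ(broken) = 2447 kJ
Bonds formed (products):
  C–C: 1 × 351 = 351
  C–H: 4 × 422 = 1688
  C–I: 2 × 231 = 462
  Σ(formed) = 2501 kJ
ΔH = Σ(broken) − Σ(formed) = 2447 − 2501 = −54 kJ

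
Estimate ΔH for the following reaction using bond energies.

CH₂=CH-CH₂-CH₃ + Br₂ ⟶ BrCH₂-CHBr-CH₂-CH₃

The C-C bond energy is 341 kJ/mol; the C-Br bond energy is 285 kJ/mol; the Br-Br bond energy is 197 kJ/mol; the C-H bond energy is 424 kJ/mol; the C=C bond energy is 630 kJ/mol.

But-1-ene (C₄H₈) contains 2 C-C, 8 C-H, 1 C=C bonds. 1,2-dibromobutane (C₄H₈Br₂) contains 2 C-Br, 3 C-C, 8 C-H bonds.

Bonds broken (reactants):
  Br-Br: 1 × 197 = 197
  C-C: 2 × 341 = 682
  C-H: 8 × 424 = 3392
  C=C: 1 × 630 = 630
  Σ(broken) = 4901 kJ
Bonds formed (products):
  C-Br: 2 × 285 = 570
  C-C: 3 × 341 = 1023
  C-H: 8 × 424 = 3392
  Σ(formed) = 4985 kJ
ΔH = Σ(broken) − Σ(formed) = 4901 − 4985 = −84 kJ

ΔH ≈ −84 kJ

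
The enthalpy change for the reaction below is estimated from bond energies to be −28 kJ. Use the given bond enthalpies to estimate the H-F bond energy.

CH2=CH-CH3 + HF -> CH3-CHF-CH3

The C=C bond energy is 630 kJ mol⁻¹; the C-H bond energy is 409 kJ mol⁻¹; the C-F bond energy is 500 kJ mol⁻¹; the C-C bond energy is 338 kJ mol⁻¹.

Let D be the H-F bond energy.
Σ(broken) = 1×338 + 6×409 + 1×630 + 1×D = 3422 + D
Σ(formed) = 2×338 + 1×500 + 7×409 = 4039
ΔH = Σ(broken) − Σ(formed) = (3422 + D) − (4039) = −617 + D
Setting this equal to −28 kJ gives D = 589 kJ/mol.

D(H-F) ≈ 589 kJ/mol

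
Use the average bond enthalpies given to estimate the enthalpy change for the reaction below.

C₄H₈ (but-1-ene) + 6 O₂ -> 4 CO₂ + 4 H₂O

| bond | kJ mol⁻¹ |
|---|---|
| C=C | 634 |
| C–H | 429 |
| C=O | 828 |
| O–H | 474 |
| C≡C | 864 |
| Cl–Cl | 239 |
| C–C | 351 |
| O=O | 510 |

ΔH ≈ −2588 kJ

Bonds broken (reactants):
  C–C: 2 × 351 = 702
  C–H: 8 × 429 = 3432
  C=C: 1 × 634 = 634
  O=O: 6 × 510 = 3060
  Σ(broken) = 7828 kJ
Bonds formed (products):
  C=O: 8 × 828 = 6624
  O–H: 8 × 474 = 3792
  Σ(formed) = 10416 kJ
ΔH = Σ(broken) − Σ(formed) = 7828 − 10416 = −2588 kJ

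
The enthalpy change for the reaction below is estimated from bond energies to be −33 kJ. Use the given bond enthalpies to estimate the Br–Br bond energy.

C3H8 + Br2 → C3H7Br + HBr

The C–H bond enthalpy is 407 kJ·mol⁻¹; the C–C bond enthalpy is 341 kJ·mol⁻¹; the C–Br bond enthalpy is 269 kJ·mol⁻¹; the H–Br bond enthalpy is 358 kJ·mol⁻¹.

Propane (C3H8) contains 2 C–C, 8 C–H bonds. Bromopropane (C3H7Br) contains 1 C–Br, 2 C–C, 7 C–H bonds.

D(Br–Br) ≈ 187 kJ/mol

Let D be the Br–Br bond energy.
Σ(broken) = 1×D + 2×341 + 8×407 = 3938 + D
Σ(formed) = 1×269 + 2×341 + 7×407 + 1×358 = 4158
ΔH = Σ(broken) − Σ(formed) = (3938 + D) − (4158) = −220 + D
Setting this equal to −33 kJ gives D = 187 kJ/mol.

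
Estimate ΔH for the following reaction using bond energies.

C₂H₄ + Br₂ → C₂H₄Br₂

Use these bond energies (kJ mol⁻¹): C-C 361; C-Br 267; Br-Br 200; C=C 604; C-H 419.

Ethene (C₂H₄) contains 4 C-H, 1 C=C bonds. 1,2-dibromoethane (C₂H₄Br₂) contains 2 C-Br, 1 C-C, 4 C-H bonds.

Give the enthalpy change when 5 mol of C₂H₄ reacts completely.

ΔH = −455 kJ

Bonds broken (reactants):
  Br-Br: 1 × 200 = 200
  C-H: 4 × 419 = 1676
  C=C: 1 × 604 = 604
  Σ(broken) = 2480 kJ
Bonds formed (products):
  C-Br: 2 × 267 = 534
  C-C: 1 × 361 = 361
  C-H: 4 × 419 = 1676
  Σ(formed) = 2571 kJ
ΔH = Σ(broken) − Σ(formed) = 2480 − 2571 = −91 kJ
For 5× the reaction as written: 5 × (−91) = −455 kJ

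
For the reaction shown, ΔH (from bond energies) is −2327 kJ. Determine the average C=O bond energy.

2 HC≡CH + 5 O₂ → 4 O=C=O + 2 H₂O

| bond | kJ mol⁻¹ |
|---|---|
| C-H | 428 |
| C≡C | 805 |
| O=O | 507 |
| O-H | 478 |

D(C=O) ≈ 784 kJ/mol

Let D be the C=O bond energy.
Σ(broken) = 2×805 + 4×428 + 5×507 = 5857
Σ(formed) = 8×D + 4×478 = 1912 + 8D
ΔH = Σ(broken) − Σ(formed) = (5857) − (1912 + 8D) = +3945 − 8D
Setting this equal to −2327 kJ gives 8D = 6272, so D = 784 kJ/mol.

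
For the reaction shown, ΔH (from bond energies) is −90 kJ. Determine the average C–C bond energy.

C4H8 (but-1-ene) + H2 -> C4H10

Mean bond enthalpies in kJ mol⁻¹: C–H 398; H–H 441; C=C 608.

Let D be the C–C bond energy.
Σ(broken) = 2×D + 8×398 + 1×608 + 1×441 = 4233 + 2D
Σ(formed) = 3×D + 10×398 = 3980 + 3D
ΔH = Σ(broken) − Σ(formed) = (4233 + 2D) − (3980 + 3D) = +253 − D
Setting this equal to −90 kJ gives D = 343 kJ/mol.

D(C–C) ≈ 343 kJ/mol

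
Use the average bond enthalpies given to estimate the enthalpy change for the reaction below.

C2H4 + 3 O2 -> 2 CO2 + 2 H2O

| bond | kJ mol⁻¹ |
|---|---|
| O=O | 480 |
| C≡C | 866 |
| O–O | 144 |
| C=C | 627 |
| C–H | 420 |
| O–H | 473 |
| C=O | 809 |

Bonds broken (reactants):
  C–H: 4 × 420 = 1680
  C=C: 1 × 627 = 627
  O=O: 3 × 480 = 1440
  Σ(broken) = 3747 kJ
Bonds formed (products):
  C=O: 4 × 809 = 3236
  O–H: 4 × 473 = 1892
  Σ(formed) = 5128 kJ
ΔH = Σ(broken) − Σ(formed) = 3747 − 5128 = −1381 kJ

ΔH ≈ −1381 kJ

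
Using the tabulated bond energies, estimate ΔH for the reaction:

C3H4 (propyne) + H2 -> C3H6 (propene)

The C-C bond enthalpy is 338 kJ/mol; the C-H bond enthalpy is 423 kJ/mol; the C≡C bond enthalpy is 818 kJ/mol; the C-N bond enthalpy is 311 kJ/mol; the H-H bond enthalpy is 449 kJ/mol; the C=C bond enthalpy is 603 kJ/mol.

Bonds broken (reactants):
  C≡C: 1 × 818 = 818
  C-C: 1 × 338 = 338
  C-H: 4 × 423 = 1692
  H-H: 1 × 449 = 449
  Σ(broken) = 3297 kJ
Bonds formed (products):
  C-C: 1 × 338 = 338
  C-H: 6 × 423 = 2538
  C=C: 1 × 603 = 603
  Σ(formed) = 3479 kJ
ΔH = Σ(broken) − Σ(formed) = 3297 − 3479 = −182 kJ

ΔH ≈ −182 kJ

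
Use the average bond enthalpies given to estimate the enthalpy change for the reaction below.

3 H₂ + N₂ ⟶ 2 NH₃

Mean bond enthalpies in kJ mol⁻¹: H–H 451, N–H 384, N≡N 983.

Bonds broken (reactants):
  H–H: 3 × 451 = 1353
  N≡N: 1 × 983 = 983
  Σ(broken) = 2336 kJ
Bonds formed (products):
  N–H: 6 × 384 = 2304
  Σ(formed) = 2304 kJ
ΔH = Σ(broken) − Σ(formed) = 2336 − 2304 = +32 kJ

ΔH ≈ +32 kJ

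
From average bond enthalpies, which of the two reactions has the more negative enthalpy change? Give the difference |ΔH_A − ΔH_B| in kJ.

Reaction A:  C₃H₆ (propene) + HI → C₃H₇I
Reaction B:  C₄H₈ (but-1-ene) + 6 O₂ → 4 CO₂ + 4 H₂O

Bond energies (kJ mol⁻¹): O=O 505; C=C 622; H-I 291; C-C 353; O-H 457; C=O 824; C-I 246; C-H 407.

Reaction A:
  Bonds broken (reactants):
    C-C: 1 × 353 = 353
    C-H: 6 × 407 = 2442
    C=C: 1 × 622 = 622
    H-I: 1 × 291 = 291
    Σ(broken) = 3708 kJ
  Bonds formed (products):
    C-C: 2 × 353 = 706
    C-H: 7 × 407 = 2849
    C-I: 1 × 246 = 246
    Σ(formed) = 3801 kJ
  ΔH_A = 3708 − 3801 = −93 kJ
Reaction B:
  Bonds broken (reactants):
    C-C: 2 × 353 = 706
    C-H: 8 × 407 = 3256
    C=C: 1 × 622 = 622
    O=O: 6 × 505 = 3030
    Σ(broken) = 7614 kJ
  Bonds formed (products):
    C=O: 8 × 824 = 6592
    O-H: 8 × 457 = 3656
    Σ(formed) = 10248 kJ
  ΔH_B = 7614 − 10248 = −2634 kJ
ΔH_A − ΔH_B = +2541 kJ, so reaction B has the more negative ΔH; |ΔH_A − ΔH_B| = 2541 kJ.

Reaction B, by 2541 kJ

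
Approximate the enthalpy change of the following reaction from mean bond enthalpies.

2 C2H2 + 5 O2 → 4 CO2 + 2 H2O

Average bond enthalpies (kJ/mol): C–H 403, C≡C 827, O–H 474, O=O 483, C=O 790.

ΔH ≈ −2535 kJ

Bonds broken (reactants):
  C≡C: 2 × 827 = 1654
  C–H: 4 × 403 = 1612
  O=O: 5 × 483 = 2415
  Σ(broken) = 5681 kJ
Bonds formed (products):
  C=O: 8 × 790 = 6320
  O–H: 4 × 474 = 1896
  Σ(formed) = 8216 kJ
ΔH = Σ(broken) − Σ(formed) = 5681 − 8216 = −2535 kJ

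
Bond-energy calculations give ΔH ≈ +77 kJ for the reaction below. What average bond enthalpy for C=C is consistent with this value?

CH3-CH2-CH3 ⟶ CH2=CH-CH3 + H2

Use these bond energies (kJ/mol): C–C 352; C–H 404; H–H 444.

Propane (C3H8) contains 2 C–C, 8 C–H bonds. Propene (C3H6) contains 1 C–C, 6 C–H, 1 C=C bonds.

Let D be the C=C bond energy.
Σ(broken) = 2×352 + 8×404 = 3936
Σ(formed) = 1×352 + 6×404 + 1×D + 1×444 = 3220 + D
ΔH = Σ(broken) − Σ(formed) = (3936) − (3220 + D) = +716 − D
Setting this equal to +77 kJ gives D = 639 kJ/mol.

D(C=C) ≈ 639 kJ/mol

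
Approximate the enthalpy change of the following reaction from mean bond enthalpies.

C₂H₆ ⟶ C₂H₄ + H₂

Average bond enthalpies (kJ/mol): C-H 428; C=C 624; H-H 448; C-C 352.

ΔH ≈ +136 kJ

Bonds broken (reactants):
  C-C: 1 × 352 = 352
  C-H: 6 × 428 = 2568
  Σ(broken) = 2920 kJ
Bonds formed (products):
  C-H: 4 × 428 = 1712
  C=C: 1 × 624 = 624
  H-H: 1 × 448 = 448
  Σ(formed) = 2784 kJ
ΔH = Σ(broken) − Σ(formed) = 2920 − 2784 = +136 kJ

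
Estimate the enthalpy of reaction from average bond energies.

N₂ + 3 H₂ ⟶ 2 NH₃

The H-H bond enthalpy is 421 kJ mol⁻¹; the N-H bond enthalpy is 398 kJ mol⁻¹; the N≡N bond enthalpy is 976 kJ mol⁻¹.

Bonds broken (reactants):
  H-H: 3 × 421 = 1263
  N≡N: 1 × 976 = 976
  Σ(broken) = 2239 kJ
Bonds formed (products):
  N-H: 6 × 398 = 2388
  Σ(formed) = 2388 kJ
ΔH = Σ(broken) − Σ(formed) = 2239 − 2388 = −149 kJ

ΔH ≈ −149 kJ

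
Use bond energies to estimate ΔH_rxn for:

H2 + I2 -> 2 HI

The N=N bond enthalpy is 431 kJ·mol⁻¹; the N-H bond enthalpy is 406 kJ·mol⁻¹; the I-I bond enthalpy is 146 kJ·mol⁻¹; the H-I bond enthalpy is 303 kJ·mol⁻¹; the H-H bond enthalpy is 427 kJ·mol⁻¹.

Bonds broken (reactants):
  H-H: 1 × 427 = 427
  I-I: 1 × 146 = 146
  Σ(broken) = 573 kJ
Bonds formed (products):
  H-I: 2 × 303 = 606
  Σ(formed) = 606 kJ
ΔH = Σ(broken) − Σ(formed) = 573 − 606 = −33 kJ

ΔH ≈ −33 kJ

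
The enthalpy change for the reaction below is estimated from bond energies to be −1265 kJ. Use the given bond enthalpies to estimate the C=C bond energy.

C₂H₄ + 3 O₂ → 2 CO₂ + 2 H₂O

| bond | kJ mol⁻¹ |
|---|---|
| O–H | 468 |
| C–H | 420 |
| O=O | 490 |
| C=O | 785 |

D(C=C) ≈ 597 kJ/mol

Let D be the C=C bond energy.
Σ(broken) = 4×420 + 1×D + 3×490 = 3150 + D
Σ(formed) = 4×785 + 4×468 = 5012
ΔH = Σ(broken) − Σ(formed) = (3150 + D) − (5012) = −1862 + D
Setting this equal to −1265 kJ gives D = 597 kJ/mol.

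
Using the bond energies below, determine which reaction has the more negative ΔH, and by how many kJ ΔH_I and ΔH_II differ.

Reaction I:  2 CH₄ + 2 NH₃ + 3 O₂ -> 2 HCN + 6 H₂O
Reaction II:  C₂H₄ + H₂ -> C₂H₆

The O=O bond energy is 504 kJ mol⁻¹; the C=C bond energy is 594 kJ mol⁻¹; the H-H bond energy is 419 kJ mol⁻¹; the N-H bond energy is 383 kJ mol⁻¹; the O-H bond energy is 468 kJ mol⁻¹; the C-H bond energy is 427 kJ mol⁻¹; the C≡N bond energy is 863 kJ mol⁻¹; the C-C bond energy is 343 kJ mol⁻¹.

Reaction I:
  Bonds broken (reactants):
    C-H: 8 × 427 = 3416
    N-H: 6 × 383 = 2298
    O=O: 3 × 504 = 1512
    Σ(broken) = 7226 kJ
  Bonds formed (products):
    C≡N: 2 × 863 = 1726
    C-H: 2 × 427 = 854
    O-H: 12 × 468 = 5616
    Σ(formed) = 8196 kJ
  ΔH_I = 7226 − 8196 = −970 kJ
Reaction II:
  Bonds broken (reactants):
    C-H: 4 × 427 = 1708
    C=C: 1 × 594 = 594
    H-H: 1 × 419 = 419
    Σ(broken) = 2721 kJ
  Bonds formed (products):
    C-C: 1 × 343 = 343
    C-H: 6 × 427 = 2562
    Σ(formed) = 2905 kJ
  ΔH_II = 2721 − 2905 = −184 kJ
ΔH_I − ΔH_II = −786 kJ, so reaction I has the more negative ΔH; |ΔH_I − ΔH_II| = 786 kJ.

Reaction I, by 786 kJ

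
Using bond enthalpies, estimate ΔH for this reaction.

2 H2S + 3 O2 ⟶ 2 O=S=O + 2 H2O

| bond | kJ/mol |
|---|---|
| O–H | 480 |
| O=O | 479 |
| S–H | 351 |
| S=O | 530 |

ΔH ≈ −1199 kJ

Bonds broken (reactants):
  O=O: 3 × 479 = 1437
  S–H: 4 × 351 = 1404
  Σ(broken) = 2841 kJ
Bonds formed (products):
  O–H: 4 × 480 = 1920
  S=O: 4 × 530 = 2120
  Σ(formed) = 4040 kJ
ΔH = Σ(broken) − Σ(formed) = 2841 − 4040 = −1199 kJ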